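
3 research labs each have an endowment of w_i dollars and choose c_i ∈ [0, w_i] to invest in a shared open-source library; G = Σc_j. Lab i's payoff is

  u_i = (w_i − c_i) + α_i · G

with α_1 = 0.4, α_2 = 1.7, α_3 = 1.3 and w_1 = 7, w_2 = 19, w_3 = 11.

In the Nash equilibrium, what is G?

∂u_i/∂c_i = α_i − 1, so lab i contributes w_i if α_i > 1, else 0.
α_i > 1 for i ∈ {2, 3}; NE contributions (0, 19, 11), G = 30.

30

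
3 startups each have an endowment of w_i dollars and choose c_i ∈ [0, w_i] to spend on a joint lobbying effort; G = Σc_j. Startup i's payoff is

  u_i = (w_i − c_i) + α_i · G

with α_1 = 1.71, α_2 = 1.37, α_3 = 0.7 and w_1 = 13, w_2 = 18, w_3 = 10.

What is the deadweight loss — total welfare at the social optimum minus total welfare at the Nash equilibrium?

27.8

∂u_i/∂c_i = α_i − 1, so startup i contributes w_i if α_i > 1, else 0.
α_i > 1 for i ∈ {1, 2}; NE contributions (13, 18, 0), G = 31.
W^NE = Σw_i − G^NE + (Σα_i)·G^NE = 41 + 2.78·31 = 127.18.
Planner: ∂(Σu_j)/∂c_i = Σα_j − 1 = 2.78 > 0, so everyone contributes w_i; G^SO = 41, W^SO = 41 + 2.78·41 = 154.98.
Deadweight loss = 27.8.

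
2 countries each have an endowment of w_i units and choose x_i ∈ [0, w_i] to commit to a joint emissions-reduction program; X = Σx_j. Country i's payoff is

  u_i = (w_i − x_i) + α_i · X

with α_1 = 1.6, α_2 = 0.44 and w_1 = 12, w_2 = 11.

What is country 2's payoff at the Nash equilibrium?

16.28

∂u_i/∂x_i = α_i − 1, so country i contributes w_i if α_i > 1, else 0.
α_i > 1 for i ∈ {1}; NE contributions (12, 0), X = 12.
u_2 = (11 − 0) + 0.44·12 = 16.28.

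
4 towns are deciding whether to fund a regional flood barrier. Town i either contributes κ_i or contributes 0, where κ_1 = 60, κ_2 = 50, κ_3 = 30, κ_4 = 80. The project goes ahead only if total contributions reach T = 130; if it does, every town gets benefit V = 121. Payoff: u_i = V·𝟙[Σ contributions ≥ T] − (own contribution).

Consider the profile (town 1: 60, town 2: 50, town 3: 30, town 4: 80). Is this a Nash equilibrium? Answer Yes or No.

No

Total = 220 ≥ 130: provided.
Town 1 (pledges 60, payoff 61): dropping to 0 → total 160, payoff 121. Profitable deviation.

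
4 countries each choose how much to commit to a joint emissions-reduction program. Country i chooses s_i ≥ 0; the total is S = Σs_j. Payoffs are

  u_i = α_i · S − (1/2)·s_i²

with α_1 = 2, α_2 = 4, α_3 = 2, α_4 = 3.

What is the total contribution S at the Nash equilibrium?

11

Country i's FOC: ∂u_i/∂s_i = α_i − s_i = 0, so s_i* = α_i.
NE contributions = (2, 4, 2, 3); S = 11.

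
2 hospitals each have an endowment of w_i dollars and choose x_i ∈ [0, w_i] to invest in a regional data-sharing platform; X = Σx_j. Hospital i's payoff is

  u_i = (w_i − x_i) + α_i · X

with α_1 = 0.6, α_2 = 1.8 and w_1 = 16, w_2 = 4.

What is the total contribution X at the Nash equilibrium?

∂u_i/∂x_i = α_i − 1, so hospital i contributes w_i if α_i > 1, else 0.
α_i > 1 for i ∈ {2}; NE contributions (0, 4), X = 4.

4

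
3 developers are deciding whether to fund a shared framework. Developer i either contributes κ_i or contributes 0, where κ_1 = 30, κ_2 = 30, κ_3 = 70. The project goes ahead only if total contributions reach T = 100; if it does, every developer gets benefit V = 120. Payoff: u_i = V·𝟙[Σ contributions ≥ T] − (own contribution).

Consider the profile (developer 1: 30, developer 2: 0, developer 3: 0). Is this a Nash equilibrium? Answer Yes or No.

Total = 30 < 100: not provided.
Developer 1 (pledges 30, payoff -30): dropping to 0 → total 0, payoff 0. Profitable deviation.

No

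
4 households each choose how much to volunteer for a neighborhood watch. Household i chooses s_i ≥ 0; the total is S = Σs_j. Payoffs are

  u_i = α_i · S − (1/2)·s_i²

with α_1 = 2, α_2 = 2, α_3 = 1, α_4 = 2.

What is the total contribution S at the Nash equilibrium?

Household i's FOC: ∂u_i/∂s_i = α_i − s_i = 0, so s_i* = α_i.
NE contributions = (2, 2, 1, 2); S = 7.

7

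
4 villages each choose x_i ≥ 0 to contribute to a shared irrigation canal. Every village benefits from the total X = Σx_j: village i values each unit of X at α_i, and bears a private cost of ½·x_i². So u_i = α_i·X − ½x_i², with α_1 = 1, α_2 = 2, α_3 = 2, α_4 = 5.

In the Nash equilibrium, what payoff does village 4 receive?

Village i's FOC: ∂u_i/∂x_i = α_i − x_i = 0, so x_i* = α_i.
NE contributions = (1, 2, 2, 5); X = 10.
u_4 = α_4·X − ½·(x_4)² = 5·10 − ½·5² = 37.5.

37.5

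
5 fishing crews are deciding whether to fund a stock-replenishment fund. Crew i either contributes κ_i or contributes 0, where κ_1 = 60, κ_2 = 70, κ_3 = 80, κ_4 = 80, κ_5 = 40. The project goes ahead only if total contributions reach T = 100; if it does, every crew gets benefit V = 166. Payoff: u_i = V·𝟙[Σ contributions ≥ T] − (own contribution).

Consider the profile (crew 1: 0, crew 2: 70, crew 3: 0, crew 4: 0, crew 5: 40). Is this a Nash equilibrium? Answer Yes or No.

Yes

Total = 110 ≥ 100: provided.
Crew 1 (pledges 0, payoff 166): pledging 60 → total 170, payoff 106. No gain.
Crew 2 (pledges 70, payoff 96): dropping to 0 → total 40, payoff 0. No gain.
Crew 3 (pledges 0, payoff 166): pledging 80 → total 190, payoff 86. No gain.
Crew 4 (pledges 0, payoff 166): pledging 80 → total 190, payoff 86. No gain.
Crew 5 (pledges 40, payoff 126): dropping to 0 → total 70, payoff 0. No gain.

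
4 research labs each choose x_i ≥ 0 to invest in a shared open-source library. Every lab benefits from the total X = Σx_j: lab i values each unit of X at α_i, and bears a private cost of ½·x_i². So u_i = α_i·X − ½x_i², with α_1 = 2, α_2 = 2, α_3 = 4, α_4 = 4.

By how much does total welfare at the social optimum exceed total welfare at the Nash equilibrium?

164

Lab i's FOC: ∂u_i/∂x_i = α_i − x_i = 0, so x_i* = α_i.
NE contributions = (2, 2, 4, 4); X = 12.
W^NE = (Σα)·X − ½Σα_i² = 12² − ½·40 = 124.
Planner sets x_i = Σα_j = 12 for every i, so X^SO = 4·12 = 48.
W^SO = (Σα)·X^SO − ½·4·(Σα)² = (4/2)·12² = 288.
Deadweight loss = W^SO − W^NE = 164.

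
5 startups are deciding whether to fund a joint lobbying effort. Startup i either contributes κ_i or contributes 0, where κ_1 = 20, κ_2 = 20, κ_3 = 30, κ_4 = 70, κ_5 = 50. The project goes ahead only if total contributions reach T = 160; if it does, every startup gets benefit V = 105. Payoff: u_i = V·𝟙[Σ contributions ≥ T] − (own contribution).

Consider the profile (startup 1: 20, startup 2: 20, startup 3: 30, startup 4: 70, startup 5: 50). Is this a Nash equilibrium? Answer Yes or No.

Total = 190 ≥ 160: provided.
Startup 1 (pledges 20, payoff 85): dropping to 0 → total 170, payoff 105. Profitable deviation.

No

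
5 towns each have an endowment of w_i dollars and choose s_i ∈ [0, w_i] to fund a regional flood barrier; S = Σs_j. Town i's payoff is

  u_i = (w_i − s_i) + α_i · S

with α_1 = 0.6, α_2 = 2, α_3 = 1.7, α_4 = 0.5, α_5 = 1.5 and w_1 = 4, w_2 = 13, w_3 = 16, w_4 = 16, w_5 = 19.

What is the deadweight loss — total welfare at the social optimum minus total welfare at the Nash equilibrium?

106

∂u_i/∂s_i = α_i − 1, so town i contributes w_i if α_i > 1, else 0.
α_i > 1 for i ∈ {2, 3, 5}; NE contributions (0, 13, 16, 0, 19), S = 48.
W^NE = Σw_i − S^NE + (Σα_i)·S^NE = 68 + 5.3·48 = 322.4.
Planner: ∂(Σu_j)/∂s_i = Σα_j − 1 = 5.3 > 0, so everyone contributes w_i; S^SO = 68, W^SO = 68 + 5.3·68 = 428.4.
Deadweight loss = 106.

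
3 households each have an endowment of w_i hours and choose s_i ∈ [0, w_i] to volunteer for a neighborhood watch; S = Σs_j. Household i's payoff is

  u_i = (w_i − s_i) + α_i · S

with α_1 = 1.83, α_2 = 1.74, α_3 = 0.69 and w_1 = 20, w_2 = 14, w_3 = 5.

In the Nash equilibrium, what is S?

∂u_i/∂s_i = α_i − 1, so household i contributes w_i if α_i > 1, else 0.
α_i > 1 for i ∈ {1, 2}; NE contributions (20, 14, 0), S = 34.

34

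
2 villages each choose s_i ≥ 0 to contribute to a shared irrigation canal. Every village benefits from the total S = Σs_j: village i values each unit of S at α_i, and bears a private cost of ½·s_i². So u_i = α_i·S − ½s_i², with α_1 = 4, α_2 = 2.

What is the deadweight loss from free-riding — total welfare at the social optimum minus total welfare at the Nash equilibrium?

10

Village i's FOC: ∂u_i/∂s_i = α_i − s_i = 0, so s_i* = α_i.
NE contributions = (4, 2); S = 6.
W^NE = (Σα)·S − ½Σα_i² = 6² − ½·20 = 26.
Planner sets s_i = Σα_j = 6 for every i, so S^SO = 2·6 = 12.
W^SO = (Σα)·S^SO − ½·2·(Σα)² = (2/2)·6² = 36.
Deadweight loss = W^SO − W^NE = 10.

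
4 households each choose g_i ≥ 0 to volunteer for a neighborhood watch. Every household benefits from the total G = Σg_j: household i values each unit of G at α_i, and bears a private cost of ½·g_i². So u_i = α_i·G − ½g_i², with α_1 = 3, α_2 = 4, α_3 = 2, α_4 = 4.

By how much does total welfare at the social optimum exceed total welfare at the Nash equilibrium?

Household i's FOC: ∂u_i/∂g_i = α_i − g_i = 0, so g_i* = α_i.
NE contributions = (3, 4, 2, 4); G = 13.
W^NE = (Σα)·G − ½Σα_i² = 13² − ½·45 = 146.5.
Planner sets g_i = Σα_j = 13 for every i, so G^SO = 4·13 = 52.
W^SO = (Σα)·G^SO − ½·4·(Σα)² = (4/2)·13² = 338.
Deadweight loss = W^SO − W^NE = 191.5.

191.5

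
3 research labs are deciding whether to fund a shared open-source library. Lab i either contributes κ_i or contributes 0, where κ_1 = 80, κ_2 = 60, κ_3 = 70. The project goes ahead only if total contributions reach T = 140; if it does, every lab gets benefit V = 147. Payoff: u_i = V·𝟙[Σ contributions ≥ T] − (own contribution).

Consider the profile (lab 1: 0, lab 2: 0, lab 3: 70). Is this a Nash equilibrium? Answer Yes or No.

Total = 70 < 140: not provided.
Lab 1 (pledges 0, payoff 0): pledging 80 → total 150, payoff 67. Profitable deviation.

No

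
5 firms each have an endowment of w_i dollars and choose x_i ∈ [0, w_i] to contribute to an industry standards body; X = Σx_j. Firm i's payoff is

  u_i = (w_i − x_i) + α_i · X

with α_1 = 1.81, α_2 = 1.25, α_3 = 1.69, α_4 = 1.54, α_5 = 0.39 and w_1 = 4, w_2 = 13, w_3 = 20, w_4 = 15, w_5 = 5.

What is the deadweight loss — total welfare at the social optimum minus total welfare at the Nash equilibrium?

28.4

∂u_i/∂x_i = α_i − 1, so firm i contributes w_i if α_i > 1, else 0.
α_i > 1 for i ∈ {1, 2, 3, 4}; NE contributions (4, 13, 20, 15, 0), X = 52.
W^NE = Σw_i − X^NE + (Σα_i)·X^NE = 57 + 5.68·52 = 352.36.
Planner: ∂(Σu_j)/∂x_i = Σα_j − 1 = 5.68 > 0, so everyone contributes w_i; X^SO = 57, W^SO = 57 + 5.68·57 = 380.76.
Deadweight loss = 28.4.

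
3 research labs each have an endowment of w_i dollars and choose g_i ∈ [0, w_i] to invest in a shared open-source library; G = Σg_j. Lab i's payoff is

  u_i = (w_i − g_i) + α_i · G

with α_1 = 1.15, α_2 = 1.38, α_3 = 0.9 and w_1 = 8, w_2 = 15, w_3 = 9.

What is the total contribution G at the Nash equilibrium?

∂u_i/∂g_i = α_i − 1, so lab i contributes w_i if α_i > 1, else 0.
α_i > 1 for i ∈ {1, 2}; NE contributions (8, 15, 0), G = 23.

23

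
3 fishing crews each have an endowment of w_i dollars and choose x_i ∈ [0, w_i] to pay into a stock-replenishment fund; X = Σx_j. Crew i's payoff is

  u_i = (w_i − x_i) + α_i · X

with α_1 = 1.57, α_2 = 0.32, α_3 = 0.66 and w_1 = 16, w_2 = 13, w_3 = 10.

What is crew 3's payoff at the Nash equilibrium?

20.56

∂u_i/∂x_i = α_i − 1, so crew i contributes w_i if α_i > 1, else 0.
α_i > 1 for i ∈ {1}; NE contributions (16, 0, 0), X = 16.
u_3 = (10 − 0) + 0.66·16 = 20.56.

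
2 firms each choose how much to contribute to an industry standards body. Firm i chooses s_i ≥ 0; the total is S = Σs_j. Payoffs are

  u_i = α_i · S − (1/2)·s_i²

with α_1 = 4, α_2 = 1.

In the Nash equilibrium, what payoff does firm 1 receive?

Firm i's FOC: ∂u_i/∂s_i = α_i − s_i = 0, so s_i* = α_i.
NE contributions = (4, 1); S = 5.
u_1 = α_1·S − ½·(s_1)² = 4·5 − ½·4² = 12.

12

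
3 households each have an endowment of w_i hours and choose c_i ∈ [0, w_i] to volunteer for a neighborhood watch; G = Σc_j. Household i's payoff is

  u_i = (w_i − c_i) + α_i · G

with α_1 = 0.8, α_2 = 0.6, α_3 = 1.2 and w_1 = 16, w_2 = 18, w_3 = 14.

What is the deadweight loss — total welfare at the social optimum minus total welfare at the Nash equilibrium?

∂u_i/∂c_i = α_i − 1, so household i contributes w_i if α_i > 1, else 0.
α_i > 1 for i ∈ {3}; NE contributions (0, 0, 14), G = 14.
W^NE = Σw_i − G^NE + (Σα_i)·G^NE = 48 + 1.6·14 = 70.4.
Planner: ∂(Σu_j)/∂c_i = Σα_j − 1 = 1.6 > 0, so everyone contributes w_i; G^SO = 48, W^SO = 48 + 1.6·48 = 124.8.
Deadweight loss = 54.4.

54.4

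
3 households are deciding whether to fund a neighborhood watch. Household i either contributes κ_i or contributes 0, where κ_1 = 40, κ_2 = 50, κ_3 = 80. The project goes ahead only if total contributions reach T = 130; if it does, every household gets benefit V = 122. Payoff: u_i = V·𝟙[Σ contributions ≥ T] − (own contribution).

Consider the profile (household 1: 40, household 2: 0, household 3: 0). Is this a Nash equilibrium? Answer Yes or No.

No

Total = 40 < 130: not provided.
Household 1 (pledges 40, payoff -40): dropping to 0 → total 0, payoff 0. Profitable deviation.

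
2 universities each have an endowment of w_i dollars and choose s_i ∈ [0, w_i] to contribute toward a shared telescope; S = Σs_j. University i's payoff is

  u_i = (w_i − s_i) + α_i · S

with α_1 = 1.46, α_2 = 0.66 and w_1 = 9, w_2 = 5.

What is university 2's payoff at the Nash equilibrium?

∂u_i/∂s_i = α_i − 1, so university i contributes w_i if α_i > 1, else 0.
α_i > 1 for i ∈ {1}; NE contributions (9, 0), S = 9.
u_2 = (5 − 0) + 0.66·9 = 10.94.

10.94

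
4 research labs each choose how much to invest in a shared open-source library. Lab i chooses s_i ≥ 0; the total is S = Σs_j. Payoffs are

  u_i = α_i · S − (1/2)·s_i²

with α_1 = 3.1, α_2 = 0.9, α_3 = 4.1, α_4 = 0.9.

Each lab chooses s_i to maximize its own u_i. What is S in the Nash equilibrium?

Lab i's FOC: ∂u_i/∂s_i = α_i − s_i = 0, so s_i* = α_i.
NE contributions = (3.1, 0.9, 4.1, 0.9); S = 9.

9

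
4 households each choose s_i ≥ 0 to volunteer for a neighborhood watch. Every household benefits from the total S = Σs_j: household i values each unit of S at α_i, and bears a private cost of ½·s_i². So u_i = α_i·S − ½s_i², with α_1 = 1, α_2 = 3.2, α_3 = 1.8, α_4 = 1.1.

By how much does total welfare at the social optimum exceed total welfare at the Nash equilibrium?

Household i's FOC: ∂u_i/∂s_i = α_i − s_i = 0, so s_i* = α_i.
NE contributions = (1, 3.2, 1.8, 1.1); S = 7.1.
W^NE = (Σα)·S − ½Σα_i² = 7.1² − ½·15.69 = 42.565.
Planner sets s_i = Σα_j = 7.1 for every i, so S^SO = 4·7.1 = 28.4.
W^SO = (Σα)·S^SO − ½·4·(Σα)² = (4/2)·7.1² = 100.82.
Deadweight loss = W^SO − W^NE = 58.255.

58.255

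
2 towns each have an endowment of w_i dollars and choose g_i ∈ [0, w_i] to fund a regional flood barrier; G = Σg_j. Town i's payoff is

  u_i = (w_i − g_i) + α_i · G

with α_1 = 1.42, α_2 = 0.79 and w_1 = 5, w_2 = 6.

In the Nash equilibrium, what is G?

∂u_i/∂g_i = α_i − 1, so town i contributes w_i if α_i > 1, else 0.
α_i > 1 for i ∈ {1}; NE contributions (5, 0), G = 5.

5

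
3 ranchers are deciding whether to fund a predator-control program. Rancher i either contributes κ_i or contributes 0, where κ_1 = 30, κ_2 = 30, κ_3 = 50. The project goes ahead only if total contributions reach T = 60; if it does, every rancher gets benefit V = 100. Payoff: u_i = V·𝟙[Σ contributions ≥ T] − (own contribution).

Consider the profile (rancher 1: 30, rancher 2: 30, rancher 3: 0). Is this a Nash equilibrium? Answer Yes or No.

Total = 60 ≥ 60: provided.
Rancher 1 (pledges 30, payoff 70): dropping to 0 → total 30, payoff 0. No gain.
Rancher 2 (pledges 30, payoff 70): dropping to 0 → total 30, payoff 0. No gain.
Rancher 3 (pledges 0, payoff 100): pledging 50 → total 110, payoff 50. No gain.

Yes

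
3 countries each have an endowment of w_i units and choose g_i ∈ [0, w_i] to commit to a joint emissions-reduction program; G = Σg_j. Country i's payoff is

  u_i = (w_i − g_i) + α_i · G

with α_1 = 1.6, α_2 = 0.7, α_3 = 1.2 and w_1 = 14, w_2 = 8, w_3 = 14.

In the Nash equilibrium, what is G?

28

∂u_i/∂g_i = α_i − 1, so country i contributes w_i if α_i > 1, else 0.
α_i > 1 for i ∈ {1, 3}; NE contributions (14, 0, 14), G = 28.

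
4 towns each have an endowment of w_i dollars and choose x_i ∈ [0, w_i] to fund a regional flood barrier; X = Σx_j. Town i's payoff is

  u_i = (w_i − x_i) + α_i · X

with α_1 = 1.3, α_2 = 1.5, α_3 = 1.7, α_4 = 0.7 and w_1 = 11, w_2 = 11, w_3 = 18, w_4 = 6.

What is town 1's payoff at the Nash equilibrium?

∂u_i/∂x_i = α_i − 1, so town i contributes w_i if α_i > 1, else 0.
α_i > 1 for i ∈ {1, 2, 3}; NE contributions (11, 11, 18, 0), X = 40.
u_1 = (11 − 11) + 1.3·40 = 52.

52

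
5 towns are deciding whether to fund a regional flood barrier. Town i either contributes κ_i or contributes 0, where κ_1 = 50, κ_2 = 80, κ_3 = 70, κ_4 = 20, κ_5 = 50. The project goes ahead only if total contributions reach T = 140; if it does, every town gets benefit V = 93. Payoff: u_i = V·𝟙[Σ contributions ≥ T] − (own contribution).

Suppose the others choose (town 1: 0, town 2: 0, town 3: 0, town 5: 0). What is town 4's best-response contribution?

Others' total = 0. Even contributing 20 gives 20 < 140: no benefit either way.
Best response: 0.

0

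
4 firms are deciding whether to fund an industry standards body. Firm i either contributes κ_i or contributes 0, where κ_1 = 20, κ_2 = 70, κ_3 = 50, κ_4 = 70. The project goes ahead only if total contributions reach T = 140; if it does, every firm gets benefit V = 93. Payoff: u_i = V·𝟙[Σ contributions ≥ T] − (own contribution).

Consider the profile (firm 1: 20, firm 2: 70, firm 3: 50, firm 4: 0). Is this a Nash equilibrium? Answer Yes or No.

Total = 140 ≥ 140: provided.
Firm 1 (pledges 20, payoff 73): dropping to 0 → total 120, payoff 0. No gain.
Firm 2 (pledges 70, payoff 23): dropping to 0 → total 70, payoff 0. No gain.
Firm 3 (pledges 50, payoff 43): dropping to 0 → total 90, payoff 0. No gain.
Firm 4 (pledges 0, payoff 93): pledging 70 → total 210, payoff 23. No gain.

Yes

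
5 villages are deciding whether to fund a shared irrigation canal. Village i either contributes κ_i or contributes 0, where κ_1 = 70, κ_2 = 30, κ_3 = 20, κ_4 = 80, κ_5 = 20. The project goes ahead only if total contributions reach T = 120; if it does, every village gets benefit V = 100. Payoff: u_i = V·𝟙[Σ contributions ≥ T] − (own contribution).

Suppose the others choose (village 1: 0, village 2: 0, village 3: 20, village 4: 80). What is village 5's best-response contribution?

20

Others' total = 100. Contributing 20 brings total to 120 ≥ 120: gain V − κ_5 = 80.
Best response: 20.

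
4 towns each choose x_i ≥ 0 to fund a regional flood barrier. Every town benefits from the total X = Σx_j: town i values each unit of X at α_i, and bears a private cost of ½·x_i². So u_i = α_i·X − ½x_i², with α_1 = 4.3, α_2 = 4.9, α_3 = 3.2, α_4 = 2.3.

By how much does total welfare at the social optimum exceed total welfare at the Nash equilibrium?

245.105

Town i's FOC: ∂u_i/∂x_i = α_i − x_i = 0, so x_i* = α_i.
NE contributions = (4.3, 4.9, 3.2, 2.3); X = 14.7.
W^NE = (Σα)·X − ½Σα_i² = 14.7² − ½·58.03 = 187.075.
Planner sets x_i = Σα_j = 14.7 for every i, so X^SO = 4·14.7 = 58.8.
W^SO = (Σα)·X^SO − ½·4·(Σα)² = (4/2)·14.7² = 432.18.
Deadweight loss = W^SO − W^NE = 245.105.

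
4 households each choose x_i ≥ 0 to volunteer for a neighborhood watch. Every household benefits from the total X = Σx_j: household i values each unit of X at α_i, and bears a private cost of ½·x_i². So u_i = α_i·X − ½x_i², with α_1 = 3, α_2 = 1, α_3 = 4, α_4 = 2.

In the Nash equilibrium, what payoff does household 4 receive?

Household i's FOC: ∂u_i/∂x_i = α_i − x_i = 0, so x_i* = α_i.
NE contributions = (3, 1, 4, 2); X = 10.
u_4 = α_4·X − ½·(x_4)² = 2·10 − ½·2² = 18.

18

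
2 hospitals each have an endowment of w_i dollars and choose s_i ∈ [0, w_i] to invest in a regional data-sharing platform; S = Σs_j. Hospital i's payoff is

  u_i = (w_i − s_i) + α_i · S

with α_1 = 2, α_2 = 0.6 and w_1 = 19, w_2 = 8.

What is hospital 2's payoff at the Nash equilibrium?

19.4

∂u_i/∂s_i = α_i − 1, so hospital i contributes w_i if α_i > 1, else 0.
α_i > 1 for i ∈ {1}; NE contributions (19, 0), S = 19.
u_2 = (8 − 0) + 0.6·19 = 19.4.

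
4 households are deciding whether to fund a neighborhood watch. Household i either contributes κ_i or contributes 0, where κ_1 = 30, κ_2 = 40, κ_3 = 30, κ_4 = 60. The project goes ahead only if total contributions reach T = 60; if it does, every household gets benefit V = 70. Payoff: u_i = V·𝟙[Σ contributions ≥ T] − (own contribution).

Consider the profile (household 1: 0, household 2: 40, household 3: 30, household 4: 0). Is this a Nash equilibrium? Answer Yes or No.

Total = 70 ≥ 60: provided.
Household 1 (pledges 0, payoff 70): pledging 30 → total 100, payoff 40. No gain.
Household 2 (pledges 40, payoff 30): dropping to 0 → total 30, payoff 0. No gain.
Household 3 (pledges 30, payoff 40): dropping to 0 → total 40, payoff 0. No gain.
Household 4 (pledges 0, payoff 70): pledging 60 → total 130, payoff 10. No gain.

Yes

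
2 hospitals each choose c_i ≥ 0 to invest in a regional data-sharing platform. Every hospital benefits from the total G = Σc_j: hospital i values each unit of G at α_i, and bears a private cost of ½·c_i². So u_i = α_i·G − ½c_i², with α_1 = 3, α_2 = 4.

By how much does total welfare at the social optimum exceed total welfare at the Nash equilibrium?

12.5

Hospital i's FOC: ∂u_i/∂c_i = α_i − c_i = 0, so c_i* = α_i.
NE contributions = (3, 4); G = 7.
W^NE = (Σα)·G − ½Σα_i² = 7² − ½·25 = 36.5.
Planner sets c_i = Σα_j = 7 for every i, so G^SO = 2·7 = 14.
W^SO = (Σα)·G^SO − ½·2·(Σα)² = (2/2)·7² = 49.
Deadweight loss = W^SO − W^NE = 12.5.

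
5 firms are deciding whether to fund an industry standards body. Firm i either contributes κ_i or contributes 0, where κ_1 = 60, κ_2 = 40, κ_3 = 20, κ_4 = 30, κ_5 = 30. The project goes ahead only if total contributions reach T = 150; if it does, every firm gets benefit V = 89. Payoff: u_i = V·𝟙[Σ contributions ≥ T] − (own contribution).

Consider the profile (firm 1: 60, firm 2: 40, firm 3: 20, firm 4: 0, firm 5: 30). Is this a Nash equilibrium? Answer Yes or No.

Yes

Total = 150 ≥ 150: provided.
Firm 1 (pledges 60, payoff 29): dropping to 0 → total 90, payoff 0. No gain.
Firm 2 (pledges 40, payoff 49): dropping to 0 → total 110, payoff 0. No gain.
Firm 3 (pledges 20, payoff 69): dropping to 0 → total 130, payoff 0. No gain.
Firm 4 (pledges 0, payoff 89): pledging 30 → total 180, payoff 59. No gain.
Firm 5 (pledges 30, payoff 59): dropping to 0 → total 120, payoff 0. No gain.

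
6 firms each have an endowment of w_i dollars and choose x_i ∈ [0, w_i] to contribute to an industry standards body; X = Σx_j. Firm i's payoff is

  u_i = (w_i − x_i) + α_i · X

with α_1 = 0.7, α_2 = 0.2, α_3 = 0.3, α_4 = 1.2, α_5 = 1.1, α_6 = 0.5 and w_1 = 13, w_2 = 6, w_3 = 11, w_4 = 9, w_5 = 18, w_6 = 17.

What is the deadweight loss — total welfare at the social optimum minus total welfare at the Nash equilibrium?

141

∂u_i/∂x_i = α_i − 1, so firm i contributes w_i if α_i > 1, else 0.
α_i > 1 for i ∈ {4, 5}; NE contributions (0, 0, 0, 9, 18, 0), X = 27.
W^NE = Σw_i − X^NE + (Σα_i)·X^NE = 74 + 3·27 = 155.
Planner: ∂(Σu_j)/∂x_i = Σα_j − 1 = 3 > 0, so everyone contributes w_i; X^SO = 74, W^SO = 74 + 3·74 = 296.
Deadweight loss = 141.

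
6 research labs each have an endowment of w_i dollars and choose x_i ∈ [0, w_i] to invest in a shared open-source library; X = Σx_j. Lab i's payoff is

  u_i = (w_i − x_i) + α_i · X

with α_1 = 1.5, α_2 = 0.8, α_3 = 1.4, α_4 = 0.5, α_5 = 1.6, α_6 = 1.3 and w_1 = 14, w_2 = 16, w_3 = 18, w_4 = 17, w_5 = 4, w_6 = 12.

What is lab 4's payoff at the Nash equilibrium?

41

∂u_i/∂x_i = α_i − 1, so lab i contributes w_i if α_i > 1, else 0.
α_i > 1 for i ∈ {1, 3, 5, 6}; NE contributions (14, 0, 18, 0, 4, 12), X = 48.
u_4 = (17 − 0) + 0.5·48 = 41.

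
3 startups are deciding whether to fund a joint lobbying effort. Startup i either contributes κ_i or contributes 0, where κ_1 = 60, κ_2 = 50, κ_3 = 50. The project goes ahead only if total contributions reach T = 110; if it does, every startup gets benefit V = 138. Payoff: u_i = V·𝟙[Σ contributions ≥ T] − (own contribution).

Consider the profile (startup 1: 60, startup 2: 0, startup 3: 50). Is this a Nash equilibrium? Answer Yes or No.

Total = 110 ≥ 110: provided.
Startup 1 (pledges 60, payoff 78): dropping to 0 → total 50, payoff 0. No gain.
Startup 2 (pledges 0, payoff 138): pledging 50 → total 160, payoff 88. No gain.
Startup 3 (pledges 50, payoff 88): dropping to 0 → total 60, payoff 0. No gain.

Yes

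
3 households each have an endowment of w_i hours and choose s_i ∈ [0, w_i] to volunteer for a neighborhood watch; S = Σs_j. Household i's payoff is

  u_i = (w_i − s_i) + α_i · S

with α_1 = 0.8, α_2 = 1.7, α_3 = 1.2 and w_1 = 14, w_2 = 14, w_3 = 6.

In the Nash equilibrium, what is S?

20

∂u_i/∂s_i = α_i − 1, so household i contributes w_i if α_i > 1, else 0.
α_i > 1 for i ∈ {2, 3}; NE contributions (0, 14, 6), S = 20.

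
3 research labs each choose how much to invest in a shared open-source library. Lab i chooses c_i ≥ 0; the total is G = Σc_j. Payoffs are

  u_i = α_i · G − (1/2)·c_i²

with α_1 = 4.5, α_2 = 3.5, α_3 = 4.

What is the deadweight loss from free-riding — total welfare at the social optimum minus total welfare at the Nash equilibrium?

Lab i's FOC: ∂u_i/∂c_i = α_i − c_i = 0, so c_i* = α_i.
NE contributions = (4.5, 3.5, 4); G = 12.
W^NE = (Σα)·G − ½Σα_i² = 12² − ½·48.5 = 119.75.
Planner sets c_i = Σα_j = 12 for every i, so G^SO = 3·12 = 36.
W^SO = (Σα)·G^SO − ½·3·(Σα)² = (3/2)·12² = 216.
Deadweight loss = W^SO − W^NE = 96.25.

96.25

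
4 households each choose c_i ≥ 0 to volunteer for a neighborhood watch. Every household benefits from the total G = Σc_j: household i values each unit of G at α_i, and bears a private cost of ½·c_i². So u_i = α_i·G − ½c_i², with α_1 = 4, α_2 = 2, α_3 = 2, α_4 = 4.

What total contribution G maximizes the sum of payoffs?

48

Planner FOC: ∂(Σu_j)/∂c_i = (Σα_j) − c_i = 0, so c_i^SO = Σα_j = 12 for every i; G^SO = 48.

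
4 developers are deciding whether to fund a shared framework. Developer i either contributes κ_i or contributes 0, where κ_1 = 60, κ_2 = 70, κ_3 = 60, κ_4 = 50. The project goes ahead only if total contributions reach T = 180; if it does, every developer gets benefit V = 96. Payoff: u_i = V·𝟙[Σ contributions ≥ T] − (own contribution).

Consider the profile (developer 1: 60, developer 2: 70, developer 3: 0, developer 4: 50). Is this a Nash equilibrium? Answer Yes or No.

Total = 180 ≥ 180: provided.
Developer 1 (pledges 60, payoff 36): dropping to 0 → total 120, payoff 0. No gain.
Developer 2 (pledges 70, payoff 26): dropping to 0 → total 110, payoff 0. No gain.
Developer 3 (pledges 0, payoff 96): pledging 60 → total 240, payoff 36. No gain.
Developer 4 (pledges 50, payoff 46): dropping to 0 → total 130, payoff 0. No gain.

Yes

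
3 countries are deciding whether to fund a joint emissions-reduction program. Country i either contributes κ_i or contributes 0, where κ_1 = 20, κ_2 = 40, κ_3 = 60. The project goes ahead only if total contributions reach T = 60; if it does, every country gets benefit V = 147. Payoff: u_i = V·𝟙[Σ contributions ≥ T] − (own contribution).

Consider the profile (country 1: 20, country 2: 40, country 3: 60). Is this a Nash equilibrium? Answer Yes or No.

No

Total = 120 ≥ 60: provided.
Country 1 (pledges 20, payoff 127): dropping to 0 → total 100, payoff 147. Profitable deviation.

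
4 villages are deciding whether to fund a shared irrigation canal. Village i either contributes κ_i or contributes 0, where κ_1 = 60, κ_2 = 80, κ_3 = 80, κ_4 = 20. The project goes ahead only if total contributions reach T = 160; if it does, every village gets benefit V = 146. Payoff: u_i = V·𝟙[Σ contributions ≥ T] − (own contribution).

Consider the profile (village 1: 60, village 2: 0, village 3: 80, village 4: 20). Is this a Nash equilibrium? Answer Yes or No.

Yes

Total = 160 ≥ 160: provided.
Village 1 (pledges 60, payoff 86): dropping to 0 → total 100, payoff 0. No gain.
Village 2 (pledges 0, payoff 146): pledging 80 → total 240, payoff 66. No gain.
Village 3 (pledges 80, payoff 66): dropping to 0 → total 80, payoff 0. No gain.
Village 4 (pledges 20, payoff 126): dropping to 0 → total 140, payoff 0. No gain.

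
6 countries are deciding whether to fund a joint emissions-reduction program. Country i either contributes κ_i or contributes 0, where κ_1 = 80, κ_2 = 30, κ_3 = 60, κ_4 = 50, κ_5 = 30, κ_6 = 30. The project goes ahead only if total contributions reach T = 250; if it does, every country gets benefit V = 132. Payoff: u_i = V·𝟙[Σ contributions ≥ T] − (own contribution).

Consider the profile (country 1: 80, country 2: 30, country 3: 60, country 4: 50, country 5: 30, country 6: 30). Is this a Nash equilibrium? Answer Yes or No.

No

Total = 280 ≥ 250: provided.
Country 1 (pledges 80, payoff 52): dropping to 0 → total 200, payoff 0. No gain.
Country 2 (pledges 30, payoff 102): dropping to 0 → total 250, payoff 132. Profitable deviation.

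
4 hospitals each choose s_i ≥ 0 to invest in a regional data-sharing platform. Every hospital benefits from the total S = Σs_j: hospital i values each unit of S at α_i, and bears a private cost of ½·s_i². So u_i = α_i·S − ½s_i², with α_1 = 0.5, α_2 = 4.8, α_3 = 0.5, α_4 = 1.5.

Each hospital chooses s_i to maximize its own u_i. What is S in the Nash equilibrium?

Hospital i's FOC: ∂u_i/∂s_i = α_i − s_i = 0, so s_i* = α_i.
NE contributions = (0.5, 4.8, 0.5, 1.5); S = 7.3.

7.3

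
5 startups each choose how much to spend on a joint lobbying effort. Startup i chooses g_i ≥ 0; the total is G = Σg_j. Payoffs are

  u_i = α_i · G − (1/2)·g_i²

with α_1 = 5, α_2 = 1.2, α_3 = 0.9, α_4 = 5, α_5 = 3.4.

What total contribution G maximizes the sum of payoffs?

Planner FOC: ∂(Σu_j)/∂g_i = (Σα_j) − g_i = 0, so g_i^SO = Σα_j = 15.5 for every i; G^SO = 77.5.

77.5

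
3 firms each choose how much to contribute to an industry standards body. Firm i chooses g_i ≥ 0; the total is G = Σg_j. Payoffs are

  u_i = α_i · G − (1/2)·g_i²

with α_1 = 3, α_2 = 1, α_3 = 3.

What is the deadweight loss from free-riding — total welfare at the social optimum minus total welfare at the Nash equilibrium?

Firm i's FOC: ∂u_i/∂g_i = α_i − g_i = 0, so g_i* = α_i.
NE contributions = (3, 1, 3); G = 7.
W^NE = (Σα)·G − ½Σα_i² = 7² − ½·19 = 39.5.
Planner sets g_i = Σα_j = 7 for every i, so G^SO = 3·7 = 21.
W^SO = (Σα)·G^SO − ½·3·(Σα)² = (3/2)·7² = 73.5.
Deadweight loss = W^SO − W^NE = 34.

34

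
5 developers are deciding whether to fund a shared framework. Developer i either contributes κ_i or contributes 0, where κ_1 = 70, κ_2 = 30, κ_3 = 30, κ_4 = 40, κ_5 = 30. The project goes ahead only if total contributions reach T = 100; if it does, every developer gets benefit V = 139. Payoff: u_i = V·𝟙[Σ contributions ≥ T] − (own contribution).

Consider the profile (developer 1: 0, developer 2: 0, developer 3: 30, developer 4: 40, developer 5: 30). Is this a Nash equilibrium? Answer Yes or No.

Yes

Total = 100 ≥ 100: provided.
Developer 1 (pledges 0, payoff 139): pledging 70 → total 170, payoff 69. No gain.
Developer 2 (pledges 0, payoff 139): pledging 30 → total 130, payoff 109. No gain.
Developer 3 (pledges 30, payoff 109): dropping to 0 → total 70, payoff 0. No gain.
Developer 4 (pledges 40, payoff 99): dropping to 0 → total 60, payoff 0. No gain.
Developer 5 (pledges 30, payoff 109): dropping to 0 → total 70, payoff 0. No gain.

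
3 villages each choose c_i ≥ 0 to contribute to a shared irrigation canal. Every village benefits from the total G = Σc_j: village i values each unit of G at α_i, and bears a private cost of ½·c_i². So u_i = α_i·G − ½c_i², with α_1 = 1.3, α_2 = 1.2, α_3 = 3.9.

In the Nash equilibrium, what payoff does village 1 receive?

Village i's FOC: ∂u_i/∂c_i = α_i − c_i = 0, so c_i* = α_i.
NE contributions = (1.3, 1.2, 3.9); G = 6.4.
u_1 = α_1·G − ½·(c_1)² = 1.3·6.4 − ½·1.3² = 7.475.

7.475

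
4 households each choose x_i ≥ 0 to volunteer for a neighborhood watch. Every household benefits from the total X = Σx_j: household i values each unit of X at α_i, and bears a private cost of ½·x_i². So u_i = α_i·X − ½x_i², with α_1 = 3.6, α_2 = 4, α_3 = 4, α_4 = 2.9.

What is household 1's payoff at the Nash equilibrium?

Household i's FOC: ∂u_i/∂x_i = α_i − x_i = 0, so x_i* = α_i.
NE contributions = (3.6, 4, 4, 2.9); X = 14.5.
u_1 = α_1·X − ½·(x_1)² = 3.6·14.5 − ½·3.6² = 45.72.

45.72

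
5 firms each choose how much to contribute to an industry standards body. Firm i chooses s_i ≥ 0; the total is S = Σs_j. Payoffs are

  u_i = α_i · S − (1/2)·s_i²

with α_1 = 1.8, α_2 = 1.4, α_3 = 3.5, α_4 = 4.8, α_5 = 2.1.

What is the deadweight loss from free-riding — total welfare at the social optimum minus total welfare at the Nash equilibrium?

299.89

Firm i's FOC: ∂u_i/∂s_i = α_i − s_i = 0, so s_i* = α_i.
NE contributions = (1.8, 1.4, 3.5, 4.8, 2.1); S = 13.6.
W^NE = (Σα)·S − ½Σα_i² = 13.6² − ½·44.9 = 162.51.
Planner sets s_i = Σα_j = 13.6 for every i, so S^SO = 5·13.6 = 68.
W^SO = (Σα)·S^SO − ½·5·(Σα)² = (5/2)·13.6² = 462.4.
Deadweight loss = W^SO − W^NE = 299.89.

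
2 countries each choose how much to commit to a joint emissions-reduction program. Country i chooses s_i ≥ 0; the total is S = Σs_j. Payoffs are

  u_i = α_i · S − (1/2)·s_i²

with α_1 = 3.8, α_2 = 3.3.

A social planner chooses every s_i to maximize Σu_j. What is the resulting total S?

14.2

Planner FOC: ∂(Σu_j)/∂s_i = (Σα_j) − s_i = 0, so s_i^SO = Σα_j = 7.1 for every i; S^SO = 14.2.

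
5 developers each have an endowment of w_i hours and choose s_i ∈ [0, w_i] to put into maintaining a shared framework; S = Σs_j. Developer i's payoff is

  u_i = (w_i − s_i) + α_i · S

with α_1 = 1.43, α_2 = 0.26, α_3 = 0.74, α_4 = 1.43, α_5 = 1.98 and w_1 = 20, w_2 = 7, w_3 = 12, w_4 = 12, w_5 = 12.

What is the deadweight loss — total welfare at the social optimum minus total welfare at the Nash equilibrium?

∂u_i/∂s_i = α_i − 1, so developer i contributes w_i if α_i > 1, else 0.
α_i > 1 for i ∈ {1, 4, 5}; NE contributions (20, 0, 0, 12, 12), S = 44.
W^NE = Σw_i − S^NE + (Σα_i)·S^NE = 63 + 4.84·44 = 275.96.
Planner: ∂(Σu_j)/∂s_i = Σα_j − 1 = 4.84 > 0, so everyone contributes w_i; S^SO = 63, W^SO = 63 + 4.84·63 = 367.92.
Deadweight loss = 91.96.

91.96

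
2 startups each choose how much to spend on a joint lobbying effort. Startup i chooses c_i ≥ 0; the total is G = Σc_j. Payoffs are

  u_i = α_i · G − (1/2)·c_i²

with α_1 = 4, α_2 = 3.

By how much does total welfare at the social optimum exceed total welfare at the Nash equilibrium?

Startup i's FOC: ∂u_i/∂c_i = α_i − c_i = 0, so c_i* = α_i.
NE contributions = (4, 3); G = 7.
W^NE = (Σα)·G − ½Σα_i² = 7² − ½·25 = 36.5.
Planner sets c_i = Σα_j = 7 for every i, so G^SO = 2·7 = 14.
W^SO = (Σα)·G^SO − ½·2·(Σα)² = (2/2)·7² = 49.
Deadweight loss = W^SO − W^NE = 12.5.

12.5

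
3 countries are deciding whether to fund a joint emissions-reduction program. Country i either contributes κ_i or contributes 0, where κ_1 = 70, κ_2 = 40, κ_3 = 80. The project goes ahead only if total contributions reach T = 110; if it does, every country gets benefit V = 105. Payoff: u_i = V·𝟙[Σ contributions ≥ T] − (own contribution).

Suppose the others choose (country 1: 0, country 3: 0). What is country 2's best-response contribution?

Others' total = 0. Even contributing 40 gives 40 < 110: no benefit either way.
Best response: 0.

0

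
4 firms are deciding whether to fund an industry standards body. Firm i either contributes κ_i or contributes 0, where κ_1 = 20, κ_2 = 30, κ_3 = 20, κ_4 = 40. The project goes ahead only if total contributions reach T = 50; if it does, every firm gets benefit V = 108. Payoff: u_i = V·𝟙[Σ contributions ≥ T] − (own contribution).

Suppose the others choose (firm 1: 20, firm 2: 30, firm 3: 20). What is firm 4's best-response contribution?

0

Others' total = 70 ≥ 50; contributing adds cost 40 for no extra benefit.
Best response: 0.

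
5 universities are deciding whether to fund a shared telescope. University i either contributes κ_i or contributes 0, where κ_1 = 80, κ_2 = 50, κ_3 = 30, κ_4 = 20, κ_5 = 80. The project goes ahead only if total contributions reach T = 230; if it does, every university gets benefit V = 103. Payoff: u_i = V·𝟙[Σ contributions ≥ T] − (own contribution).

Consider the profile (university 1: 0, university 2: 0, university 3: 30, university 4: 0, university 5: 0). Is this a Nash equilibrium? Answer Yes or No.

No

Total = 30 < 230: not provided.
University 1 (pledges 0, payoff 0): pledging 80 → total 110, payoff -80. No gain.
University 2 (pledges 0, payoff 0): pledging 50 → total 80, payoff -50. No gain.
University 3 (pledges 30, payoff -30): dropping to 0 → total 0, payoff 0. Profitable deviation.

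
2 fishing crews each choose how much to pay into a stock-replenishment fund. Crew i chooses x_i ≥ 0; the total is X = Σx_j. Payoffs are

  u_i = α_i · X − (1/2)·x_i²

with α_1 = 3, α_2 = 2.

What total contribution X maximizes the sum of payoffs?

10

Planner FOC: ∂(Σu_j)/∂x_i = (Σα_j) − x_i = 0, so x_i^SO = Σα_j = 5 for every i; X^SO = 10.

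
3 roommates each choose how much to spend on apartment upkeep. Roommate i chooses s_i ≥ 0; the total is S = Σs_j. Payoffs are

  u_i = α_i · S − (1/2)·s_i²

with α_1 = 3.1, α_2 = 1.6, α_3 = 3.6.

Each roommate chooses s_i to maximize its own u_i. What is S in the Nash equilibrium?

8.3

Roommate i's FOC: ∂u_i/∂s_i = α_i − s_i = 0, so s_i* = α_i.
NE contributions = (3.1, 1.6, 3.6); S = 8.3.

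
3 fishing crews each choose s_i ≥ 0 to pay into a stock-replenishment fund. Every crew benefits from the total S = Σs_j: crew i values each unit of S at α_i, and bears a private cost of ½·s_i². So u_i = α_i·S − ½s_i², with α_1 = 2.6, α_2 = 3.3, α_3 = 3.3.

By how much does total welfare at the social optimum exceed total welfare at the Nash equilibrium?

Crew i's FOC: ∂u_i/∂s_i = α_i − s_i = 0, so s_i* = α_i.
NE contributions = (2.6, 3.3, 3.3); S = 9.2.
W^NE = (Σα)·S − ½Σα_i² = 9.2² − ½·28.54 = 70.37.
Planner sets s_i = Σα_j = 9.2 for every i, so S^SO = 3·9.2 = 27.6.
W^SO = (Σα)·S^SO − ½·3·(Σα)² = (3/2)·9.2² = 126.96.
Deadweight loss = W^SO − W^NE = 56.59.

56.59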